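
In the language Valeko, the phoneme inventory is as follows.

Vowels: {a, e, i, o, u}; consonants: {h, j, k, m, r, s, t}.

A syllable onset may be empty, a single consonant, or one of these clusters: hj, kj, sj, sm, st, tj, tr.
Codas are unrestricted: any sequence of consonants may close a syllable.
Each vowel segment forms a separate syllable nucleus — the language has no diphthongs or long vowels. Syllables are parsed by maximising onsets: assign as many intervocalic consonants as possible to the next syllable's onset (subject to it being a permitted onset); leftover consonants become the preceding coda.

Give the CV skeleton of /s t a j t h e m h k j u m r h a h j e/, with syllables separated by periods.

CCVCC.CVCC.CCVCC.CV.CCV

Nuclei (vowels): a, e, u, a, e → 5 syllables.
V1 /a/ – V2 /e/: /jth/; trying suffixes from longest down, /h/ is the first permitted one, so coda /jt/ | onset /h/.
V2 /e/ – V3 /u/: /mhkj/ splits as /mh/ + /kj/ (/kj/ is the longest suffix that is a licit onset).
V3 /u/ – V4 /a/: /mrh/ splits as /mr/ + /h/ (/h/ is the longest suffix that is a licit onset).
V4 /a/ – V5 /e/: /hj/ — entire cluster is a permitted onset → onset /hj/, coda ∅.
So the parse is stajt.hemh.kjumr.ha.hje.
Mapping each syllable to C/V: /stajt/ → CCVCC, /hemh/ → CVCC, /kjumr/ → CCVCC, /ha/ → CV, /hje/ → CCV.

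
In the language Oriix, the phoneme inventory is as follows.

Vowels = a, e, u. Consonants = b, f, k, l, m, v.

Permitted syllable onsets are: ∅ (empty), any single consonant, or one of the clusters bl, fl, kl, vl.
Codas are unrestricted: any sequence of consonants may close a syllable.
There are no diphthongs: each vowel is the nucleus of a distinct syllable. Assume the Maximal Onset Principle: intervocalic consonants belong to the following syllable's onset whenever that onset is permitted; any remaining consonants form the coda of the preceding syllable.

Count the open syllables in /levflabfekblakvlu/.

Vowels present: e, a, e, a, u; each is a nucleus, giving 5 syllables.
/e…a/ gap (V1→V2): /vfl/ — longest licit onset from the right is /fl/, leaving /v/ as coda.
/a…e/ gap (V2→V3): /bf/; trying suffixes from longest down, /f/ is the first permitted one, so coda /b/ | onset /f/.
/e…a/ gap (V3→V4): /kbl/ splits as /k/ + /bl/ (/bl/ is the longest suffix that is a licit onset).
/a…u/ gap (V4→V5): cluster /kvl/ — the longest permitted-onset suffix is /vl/; onset = /vl/, preceding coda = /k/.
Putting it together: lev.flab.fek.blak.vlu.
Classifying each syllable: /lev/ (closed), /flab/ (closed), /fek/ (closed), /blak/ (closed), /vlu/ (open).
Open syllables: 1.

1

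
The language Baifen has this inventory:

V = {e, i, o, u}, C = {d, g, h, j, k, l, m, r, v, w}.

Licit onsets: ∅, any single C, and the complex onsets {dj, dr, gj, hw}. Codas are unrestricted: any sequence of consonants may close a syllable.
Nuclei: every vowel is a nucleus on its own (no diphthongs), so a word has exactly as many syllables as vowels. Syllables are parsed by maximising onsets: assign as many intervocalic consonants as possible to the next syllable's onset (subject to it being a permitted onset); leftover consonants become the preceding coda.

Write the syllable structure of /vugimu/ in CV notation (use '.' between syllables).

CV.CV.CV

Nuclei (vowels): u, i, u → 3 syllables.
Between /u/ (V1) and /i/ (V2): /g/ is a single consonant, so it becomes the next onset.
Between /i/ (V2) and /u/ (V3): /m/ is a single consonant, so it becomes the next onset.
So the parse is vu.gi.mu.
Mapping each syllable to C/V: /vu/ → CV, /gi/ → CV, /mu/ → CV.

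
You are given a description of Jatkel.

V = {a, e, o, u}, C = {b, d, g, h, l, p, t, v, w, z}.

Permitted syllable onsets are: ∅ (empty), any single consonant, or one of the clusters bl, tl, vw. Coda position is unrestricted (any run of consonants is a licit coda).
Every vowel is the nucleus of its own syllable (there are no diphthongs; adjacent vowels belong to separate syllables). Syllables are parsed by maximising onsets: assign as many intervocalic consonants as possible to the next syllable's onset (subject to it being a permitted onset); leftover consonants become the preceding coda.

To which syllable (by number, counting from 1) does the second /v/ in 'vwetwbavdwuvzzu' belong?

The vowels are e, a, u, u — 4 nuclei, so 4 syllables.
Between /e/ (V1) and /a/ (V2): cluster /twb/ — the longest permitted-onset suffix is /b/; onset = /b/, preceding coda = /tw/.
Between /a/ (V2) and /u/ (V3): /vdw/ — longest licit onset from the right is /w/, leaving /vd/ as coda.
Between /u/ (V3) and /u/ (V4): /vzz/; trying suffixes from longest down, /z/ is the first permitted one, so coda /vz/ | onset /z/.
Syllabification: vwetw.bavd.wuvz.zu.
The second /v/ is in the coda of syllable 2 (/bavd/).

2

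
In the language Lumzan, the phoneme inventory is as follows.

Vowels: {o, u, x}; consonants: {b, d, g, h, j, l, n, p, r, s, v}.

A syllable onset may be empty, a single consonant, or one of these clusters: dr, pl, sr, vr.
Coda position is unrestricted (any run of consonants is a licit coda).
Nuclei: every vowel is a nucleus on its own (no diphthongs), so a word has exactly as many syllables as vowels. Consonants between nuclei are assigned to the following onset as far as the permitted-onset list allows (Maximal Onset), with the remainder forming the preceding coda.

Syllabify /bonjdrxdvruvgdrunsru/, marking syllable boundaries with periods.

Vowels present: o, x, u, u, u; each is a nucleus, giving 5 syllables.
V1 /o/ – V2 /x/: cluster /njdr/ — the longest permitted-onset suffix is /dr/; onset = /dr/, preceding coda = /nj/.
V2 /x/ – V3 /u/: /dvr/ — longest licit onset from the right is /vr/, leaving /d/ as coda.
V3 /u/ – V4 /u/: /vgdr/ splits as /vg/ + /dr/ (/dr/ is the longest suffix that is a licit onset).
V4 /u/ – V5 /u/: /nsr/ splits as /n/ + /sr/ (/sr/ is the longest suffix that is a licit onset).

bonj.drxd.vruvg.drun.sru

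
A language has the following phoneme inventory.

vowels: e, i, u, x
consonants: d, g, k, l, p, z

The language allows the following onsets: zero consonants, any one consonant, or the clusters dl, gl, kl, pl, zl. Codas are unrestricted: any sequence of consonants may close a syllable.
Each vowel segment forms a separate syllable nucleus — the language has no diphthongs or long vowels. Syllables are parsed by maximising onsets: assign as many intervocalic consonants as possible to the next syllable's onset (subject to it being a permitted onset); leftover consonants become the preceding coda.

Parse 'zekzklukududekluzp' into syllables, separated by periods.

Nuclei (vowels): e, u, u, u, e, u → 6 syllables.
Between /e/ (V1) and /u/ (V2): /kzkl/ — longest licit onset from the right is /kl/, leaving /kz/ as coda.
Between /u/ (V2) and /u/ (V3): just /k/ — single C goes to the following onset.
Between /u/ (V3) and /u/ (V4): /d/ is a single consonant, so it becomes the next onset.
Between /u/ (V4) and /e/ (V5): just /d/ — single C goes to the following onset.
Between /e/ (V5) and /u/ (V6): cluster /kl/ — /kl/ is itself a permitted onset, so the whole cluster goes right; preceding coda = ∅.

zekz.klu.ku.du.de.kluzp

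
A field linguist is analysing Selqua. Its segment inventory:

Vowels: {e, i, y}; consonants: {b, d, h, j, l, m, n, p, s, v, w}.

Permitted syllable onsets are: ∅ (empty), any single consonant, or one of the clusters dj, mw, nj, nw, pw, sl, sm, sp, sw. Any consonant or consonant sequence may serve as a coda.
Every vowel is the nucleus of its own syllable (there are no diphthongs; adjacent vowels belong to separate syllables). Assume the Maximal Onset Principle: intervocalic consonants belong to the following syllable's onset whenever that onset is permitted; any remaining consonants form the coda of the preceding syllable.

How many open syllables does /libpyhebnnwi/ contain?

Vowels present: i, y, e, i; each is a nucleus, giving 4 syllables.
/i…y/ gap (V1→V2): cluster /bp/ — the longest permitted-onset suffix is /p/; onset = /p/, preceding coda = /b/.
/y…e/ gap (V2→V3): /h/ → onset of the next syllable (single consonants are always licit onsets).
/e…i/ gap (V3→V4): /bnnw/ — longest licit onset from the right is /nw/, leaving /bn/ as coda.
So the parse is lib.py.hebn.nwi.
Classifying each syllable: /lib/ (closed), /py/ (open), /hebn/ (closed), /nwi/ (open).
Open syllables: 2.

2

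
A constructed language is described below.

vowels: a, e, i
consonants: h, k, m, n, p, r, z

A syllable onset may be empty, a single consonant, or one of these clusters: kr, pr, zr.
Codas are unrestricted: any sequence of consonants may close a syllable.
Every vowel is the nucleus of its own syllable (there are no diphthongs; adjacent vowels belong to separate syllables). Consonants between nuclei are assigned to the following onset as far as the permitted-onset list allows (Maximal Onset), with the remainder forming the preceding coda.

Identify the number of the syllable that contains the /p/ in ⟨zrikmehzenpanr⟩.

4

Nuclei (vowels): i, e, e, a → 4 syllables.
/i…e/ gap (V1→V2): cluster /km/ — the longest permitted-onset suffix is /m/; onset = /m/, preceding coda = /k/.
/e…e/ gap (V2→V3): cluster /hz/ — the longest permitted-onset suffix is /z/; onset = /z/, preceding coda = /h/.
/e…a/ gap (V3→V4): /np/; trying suffixes from longest down, /p/ is the first permitted one, so coda /n/ | onset /p/.
Syllabification: zrik.meh.zen.panr.
The /p/ is in the onset of syllable 4 (/panr/).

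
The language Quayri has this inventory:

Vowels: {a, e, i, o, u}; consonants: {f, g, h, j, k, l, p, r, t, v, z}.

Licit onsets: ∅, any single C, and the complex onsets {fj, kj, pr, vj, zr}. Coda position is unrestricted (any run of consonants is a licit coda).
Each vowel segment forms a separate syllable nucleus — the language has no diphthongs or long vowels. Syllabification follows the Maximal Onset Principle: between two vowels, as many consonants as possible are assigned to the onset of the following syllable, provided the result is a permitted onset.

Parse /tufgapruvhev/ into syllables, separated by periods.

Nuclei (vowels): u, a, u, e → 4 syllables.
/u…a/ gap (V1→V2): cluster /fg/ — the longest permitted-onset suffix is /g/; onset = /g/, preceding coda = /f/.
/a…u/ gap (V2→V3): /pr/ is a licit onset in full, so it all attaches to the next syllable.
/u…e/ gap (V3→V4): cluster /vh/ — the longest permitted-onset suffix is /h/; onset = /h/, preceding coda = /v/.

tuf.ga.pruv.hev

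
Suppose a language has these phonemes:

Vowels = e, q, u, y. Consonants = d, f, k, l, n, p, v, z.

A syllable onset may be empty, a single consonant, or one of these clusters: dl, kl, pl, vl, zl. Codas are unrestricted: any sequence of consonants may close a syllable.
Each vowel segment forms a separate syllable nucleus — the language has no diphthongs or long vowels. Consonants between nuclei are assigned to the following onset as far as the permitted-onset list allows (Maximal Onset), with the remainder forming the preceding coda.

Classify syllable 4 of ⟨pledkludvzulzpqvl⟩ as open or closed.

Nuclei (vowels): e, u, u, q → 4 syllables.
V1 /e/ – V2 /u/: /dkl/; trying suffixes from longest down, /kl/ is the first permitted one, so coda /d/ | onset /kl/.
V2 /u/ – V3 /u/: /dvz/ splits as /dv/ + /z/ (/z/ is the longest suffix that is a licit onset).
V3 /u/ – V4 /q/: /lzp/ splits as /lz/ + /p/ (/p/ is the longest suffix that is a licit onset).
Syllabification: pled.kludv.zulz.pqvl.
Syllable 4 is /pqvl/ with coda /vl/, so it is closed.

closed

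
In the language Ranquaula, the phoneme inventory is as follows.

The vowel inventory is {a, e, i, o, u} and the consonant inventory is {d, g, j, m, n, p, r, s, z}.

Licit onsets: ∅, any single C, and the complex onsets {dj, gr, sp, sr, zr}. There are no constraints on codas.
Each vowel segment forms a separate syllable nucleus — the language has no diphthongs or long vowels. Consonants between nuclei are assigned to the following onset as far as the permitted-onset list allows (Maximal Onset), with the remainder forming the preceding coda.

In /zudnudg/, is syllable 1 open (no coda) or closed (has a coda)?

closed

The vowels are u, u — 2 nuclei, so 2 syllables.
V1 /u/ – V2 /u/: cluster /dn/ — the longest permitted-onset suffix is /n/; onset = /n/, preceding coda = /d/.
Result: zud.nudg.
Syllable 1 is /zud/ with coda /d/, so it is closed.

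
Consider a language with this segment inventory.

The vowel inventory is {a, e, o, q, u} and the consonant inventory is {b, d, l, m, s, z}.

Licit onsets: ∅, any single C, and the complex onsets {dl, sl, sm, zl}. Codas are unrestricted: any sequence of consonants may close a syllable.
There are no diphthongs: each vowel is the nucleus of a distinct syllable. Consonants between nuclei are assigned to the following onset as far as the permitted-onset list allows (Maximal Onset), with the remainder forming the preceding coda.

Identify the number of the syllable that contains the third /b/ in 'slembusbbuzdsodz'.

Vowels present: e, u, u, o; each is a nucleus, giving 4 syllables.
V1 /e/ – V2 /u/: /mb/ splits as /m/ + /b/ (/b/ is the longest suffix that is a licit onset).
V2 /u/ – V3 /u/: /sbb/; trying suffixes from longest down, /b/ is the first permitted one, so coda /sb/ | onset /b/.
V3 /u/ – V4 /o/: /zds/ splits as /zd/ + /s/ (/s/ is the longest suffix that is a licit onset).
So the parse is slem.busb.buzd.sodz.
The third /b/ is in the onset of syllable 3 (/buzd/).

3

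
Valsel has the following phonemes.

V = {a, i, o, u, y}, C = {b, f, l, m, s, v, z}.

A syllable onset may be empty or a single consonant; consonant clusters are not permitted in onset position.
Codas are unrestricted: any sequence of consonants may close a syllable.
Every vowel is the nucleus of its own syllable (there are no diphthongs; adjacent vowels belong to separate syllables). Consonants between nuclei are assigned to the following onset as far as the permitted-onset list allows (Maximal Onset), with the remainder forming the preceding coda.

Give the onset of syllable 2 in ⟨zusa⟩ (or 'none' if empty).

The vowels are u, a — 2 nuclei, so 2 syllables.
σ1/σ2 boundary: just /s/ — single C goes to the following onset.
Putting it together: zu.sa.
Syllable 2 is /sa/: onset /s/, nucleus /a/, coda ∅.

s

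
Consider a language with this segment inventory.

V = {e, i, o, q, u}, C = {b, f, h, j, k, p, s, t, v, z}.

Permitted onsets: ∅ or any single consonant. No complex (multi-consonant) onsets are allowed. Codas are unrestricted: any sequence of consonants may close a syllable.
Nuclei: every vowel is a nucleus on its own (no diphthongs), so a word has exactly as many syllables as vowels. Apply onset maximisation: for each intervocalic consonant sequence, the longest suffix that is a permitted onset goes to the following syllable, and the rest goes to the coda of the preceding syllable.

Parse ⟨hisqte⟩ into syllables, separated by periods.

Vowels present: i, q, e; each is a nucleus, giving 3 syllables.
σ1/σ2 boundary: just /s/ — single C goes to the following onset.
σ2/σ3 boundary: /t/ is a single consonant, so it becomes the next onset.

hi.sq.te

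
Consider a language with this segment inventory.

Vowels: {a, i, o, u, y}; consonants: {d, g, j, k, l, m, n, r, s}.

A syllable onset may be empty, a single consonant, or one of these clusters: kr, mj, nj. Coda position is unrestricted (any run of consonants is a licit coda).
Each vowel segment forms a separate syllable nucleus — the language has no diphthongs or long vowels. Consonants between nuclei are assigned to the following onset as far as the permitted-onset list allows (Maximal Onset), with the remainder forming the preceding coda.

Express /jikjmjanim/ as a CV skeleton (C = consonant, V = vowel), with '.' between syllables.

Vowels present: i, a, i; each is a nucleus, giving 3 syllables.
/i…a/ gap (V1→V2): cluster /kjmj/ — the longest permitted-onset suffix is /mj/; onset = /mj/, preceding coda = /kj/.
/a…i/ gap (V2→V3): /n/ is a single consonant, so it becomes the next onset.
Putting it together: jikj.mja.nim.
Mapping each syllable to C/V: /jikj/ → CVCC, /mja/ → CCV, /nim/ → CVC.

CVCC.CCV.CVC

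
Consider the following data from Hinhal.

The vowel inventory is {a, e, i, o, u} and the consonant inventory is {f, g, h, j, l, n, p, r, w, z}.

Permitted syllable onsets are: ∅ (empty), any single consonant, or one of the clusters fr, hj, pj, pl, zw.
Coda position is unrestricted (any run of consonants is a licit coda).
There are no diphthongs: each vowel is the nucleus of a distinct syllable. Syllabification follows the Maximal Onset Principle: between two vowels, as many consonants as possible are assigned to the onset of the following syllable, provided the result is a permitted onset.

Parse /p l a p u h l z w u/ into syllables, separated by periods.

Vowels present: a, u, u; each is a nucleus, giving 3 syllables.
Between /a/ (V1) and /u/ (V2): /p/ is a single consonant, so it becomes the next onset.
Between /u/ (V2) and /u/ (V3): /hlzw/ — longest licit onset from the right is /zw/, leaving /hl/ as coda.

pla.puhl.zwu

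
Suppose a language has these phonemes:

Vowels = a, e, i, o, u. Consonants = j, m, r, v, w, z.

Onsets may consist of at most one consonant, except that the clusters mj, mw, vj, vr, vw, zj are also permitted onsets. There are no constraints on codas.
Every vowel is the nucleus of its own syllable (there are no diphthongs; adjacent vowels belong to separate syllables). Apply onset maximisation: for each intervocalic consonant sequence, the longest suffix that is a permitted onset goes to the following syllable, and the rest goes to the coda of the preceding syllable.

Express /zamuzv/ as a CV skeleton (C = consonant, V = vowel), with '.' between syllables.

CV.CVCC

Vowels present: a, u; each is a nucleus, giving 2 syllables.
σ1/σ2 boundary: /m/ → onset of the next syllable (single consonants are always licit onsets).
Putting it together: za.muzv.
Mapping each syllable to C/V: /za/ → CV, /muzv/ → CVCC.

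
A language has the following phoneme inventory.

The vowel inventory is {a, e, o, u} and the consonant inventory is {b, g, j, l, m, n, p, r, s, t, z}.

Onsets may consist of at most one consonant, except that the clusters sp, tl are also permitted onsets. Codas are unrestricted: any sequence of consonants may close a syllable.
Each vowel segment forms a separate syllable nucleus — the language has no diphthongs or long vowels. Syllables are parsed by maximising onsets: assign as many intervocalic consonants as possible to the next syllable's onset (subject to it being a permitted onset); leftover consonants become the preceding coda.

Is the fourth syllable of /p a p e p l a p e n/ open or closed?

Nuclei (vowels): a, e, a, e → 4 syllables.
V1 /a/ – V2 /e/: /p/ → onset of the next syllable (single consonants are always licit onsets).
V2 /e/ – V3 /a/: /pl/ — longest licit onset from the right is /l/, leaving /p/ as coda.
V3 /a/ – V4 /e/: /p/ → onset of the next syllable (single consonants are always licit onsets).
Syllabification: pa.pep.la.pen.
Syllable 4 is /pen/ with coda /n/, so it is closed.

closed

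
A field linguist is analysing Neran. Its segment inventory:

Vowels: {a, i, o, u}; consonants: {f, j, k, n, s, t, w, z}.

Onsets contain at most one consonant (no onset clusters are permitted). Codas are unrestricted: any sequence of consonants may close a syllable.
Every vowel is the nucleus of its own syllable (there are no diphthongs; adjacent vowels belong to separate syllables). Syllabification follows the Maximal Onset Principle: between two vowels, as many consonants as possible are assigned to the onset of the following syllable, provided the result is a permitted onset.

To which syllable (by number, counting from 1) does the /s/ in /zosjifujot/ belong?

1

Vowels present: o, i, u, o; each is a nucleus, giving 4 syllables.
Between /o/ (V1) and /i/ (V2): /sj/; trying suffixes from longest down, /j/ is the first permitted one, so coda /s/ | onset /j/.
Between /i/ (V2) and /u/ (V3): /f/ → onset of the next syllable (single consonants are always licit onsets).
Between /u/ (V3) and /o/ (V4): /j/ → onset of the next syllable (single consonants are always licit onsets).
Result: zos.ji.fu.jot.
The /s/ is in the coda of syllable 1 (/zos/).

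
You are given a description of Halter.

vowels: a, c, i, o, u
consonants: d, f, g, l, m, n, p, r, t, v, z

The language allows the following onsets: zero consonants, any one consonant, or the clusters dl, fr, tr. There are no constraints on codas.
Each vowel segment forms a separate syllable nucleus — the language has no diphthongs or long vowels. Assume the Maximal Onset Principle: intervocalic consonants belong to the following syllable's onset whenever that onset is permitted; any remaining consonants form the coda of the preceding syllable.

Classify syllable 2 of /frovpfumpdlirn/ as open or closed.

Vowels present: o, u, i; each is a nucleus, giving 3 syllables.
σ1/σ2 boundary: cluster /vpf/ — the longest permitted-onset suffix is /f/; onset = /f/, preceding coda = /vp/.
σ2/σ3 boundary: /mpdl/ — longest licit onset from the right is /dl/, leaving /mp/ as coda.
Result: frovp.fump.dlirn.
Syllable 2 is /fump/ with coda /mp/, so it is closed.

closed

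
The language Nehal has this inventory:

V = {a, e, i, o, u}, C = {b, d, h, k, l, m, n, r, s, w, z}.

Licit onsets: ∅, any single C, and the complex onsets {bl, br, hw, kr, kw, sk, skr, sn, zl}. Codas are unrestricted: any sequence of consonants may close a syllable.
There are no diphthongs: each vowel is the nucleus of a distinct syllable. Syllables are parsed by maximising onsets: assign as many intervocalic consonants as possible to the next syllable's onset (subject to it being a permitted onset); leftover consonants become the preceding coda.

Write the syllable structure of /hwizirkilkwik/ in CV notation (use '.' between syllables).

Nuclei (vowels): i, i, i, i → 4 syllables.
Between /i/ (V1) and /i/ (V2): /z/ → onset of the next syllable (single consonants are always licit onsets).
Between /i/ (V2) and /i/ (V3): /rk/ — longest licit onset from the right is /k/, leaving /r/ as coda.
Between /i/ (V3) and /i/ (V4): /lkw/ splits as /l/ + /kw/ (/kw/ is the longest suffix that is a licit onset).
Result: hwi.zir.kil.kwik.
Mapping each syllable to C/V: /hwi/ → CCV, /zir/ → CVC, /kil/ → CVC, /kwik/ → CCVC.

CCV.CVC.CVC.CCVC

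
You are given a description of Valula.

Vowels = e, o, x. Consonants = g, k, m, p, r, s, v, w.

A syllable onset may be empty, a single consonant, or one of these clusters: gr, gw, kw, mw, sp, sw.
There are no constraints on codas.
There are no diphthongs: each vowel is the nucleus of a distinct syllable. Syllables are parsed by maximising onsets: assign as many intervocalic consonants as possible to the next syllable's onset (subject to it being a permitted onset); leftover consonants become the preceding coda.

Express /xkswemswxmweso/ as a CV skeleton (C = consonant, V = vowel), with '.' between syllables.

Vowels present: x, e, x, e, o; each is a nucleus, giving 5 syllables.
Between /x/ (V1) and /e/ (V2): /ksw/; trying suffixes from longest down, /sw/ is the first permitted one, so coda /k/ | onset /sw/.
Between /e/ (V2) and /x/ (V3): /msw/ — longest licit onset from the right is /sw/, leaving /m/ as coda.
Between /x/ (V3) and /e/ (V4): cluster /mw/ — /mw/ is itself a permitted onset, so the whole cluster goes right; preceding coda = ∅.
Between /e/ (V4) and /o/ (V5): just /s/ — single C goes to the following onset.
Result: xk.swem.swx.mwe.so.
Mapping each syllable to C/V: /xk/ → VC, /swem/ → CCVC, /swx/ → CCV, /mwe/ → CCV, /so/ → CV.

VC.CCVC.CCV.CCV.CV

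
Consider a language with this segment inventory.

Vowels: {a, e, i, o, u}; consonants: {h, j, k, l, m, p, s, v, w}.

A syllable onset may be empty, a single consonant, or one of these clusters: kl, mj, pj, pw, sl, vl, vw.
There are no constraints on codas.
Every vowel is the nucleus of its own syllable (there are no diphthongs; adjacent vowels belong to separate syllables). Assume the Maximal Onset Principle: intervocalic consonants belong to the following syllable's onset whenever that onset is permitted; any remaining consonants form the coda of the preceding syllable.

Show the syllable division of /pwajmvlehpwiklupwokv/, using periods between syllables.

pwajm.vleh.pwi.klu.pwokv

Vowels present: a, e, i, u, o; each is a nucleus, giving 5 syllables.
/a…e/ gap (V1→V2): /jmvl/ — longest licit onset from the right is /vl/, leaving /jm/ as coda.
/e…i/ gap (V2→V3): /hpw/; trying suffixes from longest down, /pw/ is the first permitted one, so coda /h/ | onset /pw/.
/i…u/ gap (V3→V4): /kl/ is a licit onset in full, so it all attaches to the next syllable.
/u…o/ gap (V4→V5): cluster /pw/ — /pw/ is itself a permitted onset, so the whole cluster goes right; preceding coda = ∅.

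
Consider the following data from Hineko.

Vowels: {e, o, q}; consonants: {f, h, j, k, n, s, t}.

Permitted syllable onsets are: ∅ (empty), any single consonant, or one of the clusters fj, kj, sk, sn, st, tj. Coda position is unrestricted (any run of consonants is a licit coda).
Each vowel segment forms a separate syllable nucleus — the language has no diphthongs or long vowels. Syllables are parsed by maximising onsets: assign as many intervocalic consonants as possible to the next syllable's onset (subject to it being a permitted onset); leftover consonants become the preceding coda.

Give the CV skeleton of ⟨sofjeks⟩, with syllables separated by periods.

Nuclei (vowels): o, e → 2 syllables.
σ1/σ2 boundary: /fj/ is a licit onset in full, so it all attaches to the next syllable.
So the parse is so.fjeks.
Mapping each syllable to C/V: /so/ → CV, /fjeks/ → CCVCC.

CV.CCVCC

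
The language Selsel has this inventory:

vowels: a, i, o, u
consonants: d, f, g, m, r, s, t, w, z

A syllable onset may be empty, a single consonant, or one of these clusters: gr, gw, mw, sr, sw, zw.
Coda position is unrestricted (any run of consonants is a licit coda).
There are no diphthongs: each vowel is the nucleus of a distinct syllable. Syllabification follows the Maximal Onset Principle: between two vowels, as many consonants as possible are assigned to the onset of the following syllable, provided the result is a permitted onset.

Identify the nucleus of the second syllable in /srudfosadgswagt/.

Nuclei (vowels): u, o, a, a → 4 syllables.
The second nucleus (vowel 2 from the left) is /o/.

o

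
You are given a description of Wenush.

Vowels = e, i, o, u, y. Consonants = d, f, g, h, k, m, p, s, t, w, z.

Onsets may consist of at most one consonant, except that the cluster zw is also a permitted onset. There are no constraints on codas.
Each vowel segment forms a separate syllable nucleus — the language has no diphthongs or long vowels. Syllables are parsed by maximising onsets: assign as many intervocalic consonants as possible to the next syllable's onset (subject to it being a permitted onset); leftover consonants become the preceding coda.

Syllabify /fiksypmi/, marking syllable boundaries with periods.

Nuclei (vowels): i, y, i → 3 syllables.
σ1/σ2 boundary: /ks/; trying suffixes from longest down, /s/ is the first permitted one, so coda /k/ | onset /s/.
σ2/σ3 boundary: /pm/ splits as /p/ + /m/ (/m/ is the longest suffix that is a licit onset).

fik.syp.mi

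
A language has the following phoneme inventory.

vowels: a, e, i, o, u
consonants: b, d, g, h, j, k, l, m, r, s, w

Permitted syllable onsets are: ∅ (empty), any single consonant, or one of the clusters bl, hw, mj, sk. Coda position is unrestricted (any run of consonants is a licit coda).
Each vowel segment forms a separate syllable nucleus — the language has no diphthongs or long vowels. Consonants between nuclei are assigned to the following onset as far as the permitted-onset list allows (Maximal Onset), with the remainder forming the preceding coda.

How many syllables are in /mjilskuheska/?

4

Nuclei (vowels): i, u, e, a → 4 syllables.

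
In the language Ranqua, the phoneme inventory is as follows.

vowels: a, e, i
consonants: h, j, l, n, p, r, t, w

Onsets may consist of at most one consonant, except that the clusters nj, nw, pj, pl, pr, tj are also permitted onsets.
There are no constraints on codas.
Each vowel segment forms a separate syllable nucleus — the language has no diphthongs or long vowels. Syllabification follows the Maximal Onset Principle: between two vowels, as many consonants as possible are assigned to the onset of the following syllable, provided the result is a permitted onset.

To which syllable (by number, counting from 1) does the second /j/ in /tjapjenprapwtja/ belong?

2

Nuclei (vowels): a, e, a, a → 4 syllables.
V1 /a/ – V2 /e/: /pj/ is a licit onset in full, so it all attaches to the next syllable.
V2 /e/ – V3 /a/: /npr/; trying suffixes from longest down, /pr/ is the first permitted one, so coda /n/ | onset /pr/.
V3 /a/ – V4 /a/: /pwtj/ splits as /pw/ + /tj/ (/tj/ is the longest suffix that is a licit onset).
Putting it together: tja.pjen.prapw.tja.
The second /j/ is in the onset of syllable 2 (/pjen/).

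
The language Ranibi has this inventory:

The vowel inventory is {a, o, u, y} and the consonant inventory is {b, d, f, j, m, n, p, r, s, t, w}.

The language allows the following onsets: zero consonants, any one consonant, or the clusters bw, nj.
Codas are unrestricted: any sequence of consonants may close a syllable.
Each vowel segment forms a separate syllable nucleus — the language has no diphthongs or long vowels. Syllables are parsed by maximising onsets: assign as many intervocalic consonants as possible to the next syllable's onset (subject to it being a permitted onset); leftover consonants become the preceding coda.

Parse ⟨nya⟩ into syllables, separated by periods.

ny.a

Nuclei (vowels): y, a → 2 syllables.
Between /y/ (V1) and /a/ (V2): hiatus — the boundary sits between the two vowels.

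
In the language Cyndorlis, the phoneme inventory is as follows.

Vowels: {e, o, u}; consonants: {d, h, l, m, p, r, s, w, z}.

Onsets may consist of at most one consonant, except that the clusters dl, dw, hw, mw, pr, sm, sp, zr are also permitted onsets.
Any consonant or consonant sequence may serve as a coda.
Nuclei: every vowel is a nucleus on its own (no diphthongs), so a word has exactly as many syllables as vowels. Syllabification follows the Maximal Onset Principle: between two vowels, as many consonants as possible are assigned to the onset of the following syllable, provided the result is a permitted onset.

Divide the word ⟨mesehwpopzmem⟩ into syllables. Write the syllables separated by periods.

The vowels are e, e, o, e — 4 nuclei, so 4 syllables.
Between /e/ (V1) and /e/ (V2): /s/ is a single consonant, so it becomes the next onset.
Between /e/ (V2) and /o/ (V3): /hwp/; trying suffixes from longest down, /p/ is the first permitted one, so coda /hw/ | onset /p/.
Between /o/ (V3) and /e/ (V4): /pzm/ — longest licit onset from the right is /m/, leaving /pz/ as coda.

me.sehw.popz.mem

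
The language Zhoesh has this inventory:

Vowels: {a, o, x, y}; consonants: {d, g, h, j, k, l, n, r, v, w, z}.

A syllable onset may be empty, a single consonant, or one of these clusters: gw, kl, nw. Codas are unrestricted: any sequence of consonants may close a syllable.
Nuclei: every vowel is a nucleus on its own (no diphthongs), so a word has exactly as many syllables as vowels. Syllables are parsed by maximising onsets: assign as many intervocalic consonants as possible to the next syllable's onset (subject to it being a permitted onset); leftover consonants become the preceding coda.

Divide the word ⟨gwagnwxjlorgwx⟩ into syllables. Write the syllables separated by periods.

gwag.nwxj.lor.gwx

The vowels are a, x, o, x — 4 nuclei, so 4 syllables.
V1 /a/ – V2 /x/: /gnw/; trying suffixes from longest down, /nw/ is the first permitted one, so coda /g/ | onset /nw/.
V2 /x/ – V3 /o/: cluster /jl/ — the longest permitted-onset suffix is /l/; onset = /l/, preceding coda = /j/.
V3 /o/ – V4 /x/: /rgw/ — longest licit onset from the right is /gw/, leaving /r/ as coda.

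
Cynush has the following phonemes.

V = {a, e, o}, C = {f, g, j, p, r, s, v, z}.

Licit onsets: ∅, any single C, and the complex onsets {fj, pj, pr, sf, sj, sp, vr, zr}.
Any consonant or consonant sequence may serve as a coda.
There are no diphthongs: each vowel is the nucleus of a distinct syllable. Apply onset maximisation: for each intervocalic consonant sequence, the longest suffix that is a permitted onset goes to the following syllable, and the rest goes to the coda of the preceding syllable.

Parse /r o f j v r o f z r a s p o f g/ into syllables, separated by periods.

The vowels are o, o, a, o — 4 nuclei, so 4 syllables.
V1 /o/ – V2 /o/: /fjvr/ splits as /fj/ + /vr/ (/vr/ is the longest suffix that is a licit onset).
V2 /o/ – V3 /a/: /fzr/ splits as /f/ + /zr/ (/zr/ is the longest suffix that is a licit onset).
V3 /a/ – V4 /o/: cluster /sp/ — /sp/ is itself a permitted onset, so the whole cluster goes right; preceding coda = ∅.

rofj.vrof.zra.spofg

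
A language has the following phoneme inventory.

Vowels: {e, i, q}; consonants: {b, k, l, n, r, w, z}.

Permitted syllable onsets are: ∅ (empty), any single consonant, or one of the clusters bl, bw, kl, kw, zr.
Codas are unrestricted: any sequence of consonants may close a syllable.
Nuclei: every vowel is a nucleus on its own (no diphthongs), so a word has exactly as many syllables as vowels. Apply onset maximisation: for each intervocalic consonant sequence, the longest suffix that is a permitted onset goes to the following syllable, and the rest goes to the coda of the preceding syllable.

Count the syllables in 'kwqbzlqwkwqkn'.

Nuclei (vowels): q, q, q → 3 syllables.

3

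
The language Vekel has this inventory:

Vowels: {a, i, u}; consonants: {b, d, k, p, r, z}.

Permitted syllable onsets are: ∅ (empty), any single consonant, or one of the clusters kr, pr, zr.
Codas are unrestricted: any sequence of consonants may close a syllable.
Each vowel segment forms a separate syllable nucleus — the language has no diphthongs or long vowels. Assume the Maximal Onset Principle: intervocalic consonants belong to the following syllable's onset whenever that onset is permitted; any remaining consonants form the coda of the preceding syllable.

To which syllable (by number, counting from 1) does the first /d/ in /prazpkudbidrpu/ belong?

2

The vowels are a, u, i, u — 4 nuclei, so 4 syllables.
Between /a/ (V1) and /u/ (V2): cluster /zpk/ — the longest permitted-onset suffix is /k/; onset = /k/, preceding coda = /zp/.
Between /u/ (V2) and /i/ (V3): /db/ splits as /d/ + /b/ (/b/ is the longest suffix that is a licit onset).
Between /i/ (V3) and /u/ (V4): /drp/ splits as /dr/ + /p/ (/p/ is the longest suffix that is a licit onset).
Syllabification: prazp.kud.bidr.pu.
The first /d/ is in the coda of syllable 2 (/kud/).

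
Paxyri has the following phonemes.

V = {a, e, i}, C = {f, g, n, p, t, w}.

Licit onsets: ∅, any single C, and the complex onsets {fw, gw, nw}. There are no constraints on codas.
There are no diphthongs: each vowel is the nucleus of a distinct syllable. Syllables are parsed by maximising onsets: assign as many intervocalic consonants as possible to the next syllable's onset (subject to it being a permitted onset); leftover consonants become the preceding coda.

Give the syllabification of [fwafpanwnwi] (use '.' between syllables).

fwaf.panw.nwi

Nuclei (vowels): a, a, i → 3 syllables.
V1 /a/ – V2 /a/: /fp/ splits as /f/ + /p/ (/p/ is the longest suffix that is a licit onset).
V2 /a/ – V3 /i/: /nwnw/ — longest licit onset from the right is /nw/, leaving /nw/ as coda.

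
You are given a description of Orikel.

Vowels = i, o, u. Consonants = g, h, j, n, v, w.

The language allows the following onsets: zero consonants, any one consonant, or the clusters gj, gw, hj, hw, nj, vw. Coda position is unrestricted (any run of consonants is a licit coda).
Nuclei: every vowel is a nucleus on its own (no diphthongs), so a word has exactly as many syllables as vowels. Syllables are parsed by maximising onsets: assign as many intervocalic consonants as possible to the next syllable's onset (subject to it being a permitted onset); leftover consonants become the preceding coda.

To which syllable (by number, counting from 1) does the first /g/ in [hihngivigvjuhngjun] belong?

The vowels are i, i, i, u, u — 5 nuclei, so 5 syllables.
V1 /i/ – V2 /i/: /hng/ — longest licit onset from the right is /g/, leaving /hn/ as coda.
V2 /i/ – V3 /i/: just /v/ — single C goes to the following onset.
V3 /i/ – V4 /u/: cluster /gvj/ — the longest permitted-onset suffix is /j/; onset = /j/, preceding coda = /gv/.
V4 /u/ – V5 /u/: /hngj/ — longest licit onset from the right is /gj/, leaving /hn/ as coda.
So the parse is hihn.gi.vigv.juhn.gjun.
The first /g/ is in the onset of syllable 2 (/gi/).

2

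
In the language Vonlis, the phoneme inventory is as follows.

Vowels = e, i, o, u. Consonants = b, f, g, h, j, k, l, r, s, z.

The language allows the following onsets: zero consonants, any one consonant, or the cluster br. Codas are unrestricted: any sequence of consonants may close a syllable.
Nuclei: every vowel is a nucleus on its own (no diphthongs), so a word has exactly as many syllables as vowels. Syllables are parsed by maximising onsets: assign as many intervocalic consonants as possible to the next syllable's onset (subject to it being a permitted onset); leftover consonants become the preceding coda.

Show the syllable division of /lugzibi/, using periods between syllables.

lug.zi.bi

Nuclei (vowels): u, i, i → 3 syllables.
Between /u/ (V1) and /i/ (V2): /gz/ splits as /g/ + /z/ (/z/ is the longest suffix that is a licit onset).
Between /i/ (V2) and /i/ (V3): just /b/ — single C goes to the following onset.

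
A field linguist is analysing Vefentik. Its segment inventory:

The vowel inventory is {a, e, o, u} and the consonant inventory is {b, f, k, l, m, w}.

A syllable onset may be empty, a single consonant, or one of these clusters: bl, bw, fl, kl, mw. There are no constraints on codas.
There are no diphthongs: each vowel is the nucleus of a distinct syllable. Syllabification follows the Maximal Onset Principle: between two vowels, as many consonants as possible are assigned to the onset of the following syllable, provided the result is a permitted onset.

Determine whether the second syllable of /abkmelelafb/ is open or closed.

open

The vowels are a, e, e, a — 4 nuclei, so 4 syllables.
V1 /a/ – V2 /e/: /bkm/ splits as /bk/ + /m/ (/m/ is the longest suffix that is a licit onset).
V2 /e/ – V3 /e/: /l/ is a single consonant, so it becomes the next onset.
V3 /e/ – V4 /a/: /l/ is a single consonant, so it becomes the next onset.
Putting it together: abk.me.le.lafb.
Syllable 2 is /me/; it ends in its nucleus with no coda, so it is open.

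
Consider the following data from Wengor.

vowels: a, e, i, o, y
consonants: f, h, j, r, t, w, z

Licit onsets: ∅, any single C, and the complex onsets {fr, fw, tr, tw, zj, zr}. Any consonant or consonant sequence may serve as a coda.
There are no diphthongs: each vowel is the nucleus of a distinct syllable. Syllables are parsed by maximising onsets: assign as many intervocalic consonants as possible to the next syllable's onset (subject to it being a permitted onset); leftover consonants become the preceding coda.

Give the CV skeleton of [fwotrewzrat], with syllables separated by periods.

Nuclei (vowels): o, e, a → 3 syllables.
Between /o/ (V1) and /e/ (V2): /tr/ is a licit onset in full, so it all attaches to the next syllable.
Between /e/ (V2) and /a/ (V3): /wzr/; trying suffixes from longest down, /zr/ is the first permitted one, so coda /w/ | onset /zr/.
Result: fwo.trew.zrat.
Mapping each syllable to C/V: /fwo/ → CCV, /trew/ → CCVC, /zrat/ → CCVC.

CCV.CCVC.CCVC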